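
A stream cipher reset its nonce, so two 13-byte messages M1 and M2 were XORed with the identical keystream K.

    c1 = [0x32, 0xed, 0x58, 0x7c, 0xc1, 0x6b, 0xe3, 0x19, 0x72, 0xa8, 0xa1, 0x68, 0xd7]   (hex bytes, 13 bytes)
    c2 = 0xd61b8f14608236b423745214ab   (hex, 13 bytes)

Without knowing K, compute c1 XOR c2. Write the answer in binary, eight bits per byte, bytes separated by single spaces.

11100100 11110110 11010111 01101000 10100001 11101001 11010101 10101101 01010001 11011100 11110011 01111100 01111100

c1 ⊕ c2 = (M1 ⊕ K) ⊕ (M2 ⊕ K) = M1 ⊕ M2 — the shared key cancels under XOR.
32 ⊕ d6 = e4
ed ⊕ 1b = f6
58 ⊕ 8f = d7
7c ⊕ 14 = 68
c1 ⊕ 60 = a1
6b ⊕ 82 = e9
e3 ⊕ 36 = d5
19 ⊕ b4 = ad
72 ⊕ 23 = 51
a8 ⊕ 74 = dc
a1 ⊕ 52 = f3
68 ⊕ 14 = 7c
d7 ⊕ ab = 7c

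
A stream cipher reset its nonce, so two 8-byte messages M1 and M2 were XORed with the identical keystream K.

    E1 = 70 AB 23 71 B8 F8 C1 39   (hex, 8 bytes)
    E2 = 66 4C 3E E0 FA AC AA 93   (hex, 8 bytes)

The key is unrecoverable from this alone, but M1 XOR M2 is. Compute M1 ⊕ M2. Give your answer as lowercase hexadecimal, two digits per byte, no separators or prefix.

16e71d9142546baa

E1 ⊕ E2 = (M1 ⊕ K) ⊕ (M2 ⊕ K) = M1 ⊕ M2 — the shared key cancels under XOR.
70 ^ 66 = 16
ab ^ 4c = e7
23 ^ 3e = 1d
71 ^ e0 = 91
b8 ^ fa = 42
f8 ^ ac = 54
c1 ^ aa = 6b
39 ^ 93 = aa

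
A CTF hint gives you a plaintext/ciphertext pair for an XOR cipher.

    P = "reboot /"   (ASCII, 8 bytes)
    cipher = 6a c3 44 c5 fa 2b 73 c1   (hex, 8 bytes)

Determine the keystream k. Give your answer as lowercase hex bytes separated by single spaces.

18 a6 26 aa 95 5f 53 ee

Since cipher = P ⊕ k, XORing both sides with P gives k = P ⊕ cipher.
byte 0: 72 ^ 6a = 18
byte 1: 65 ^ c3 = a6
byte 2: 62 ^ 44 = 26
byte 3: 6f ^ c5 = aa
byte 4: 6f ^ fa = 95
byte 5: 74 ^ 2b = 5f
byte 6: 20 ^ 73 = 53
byte 7: 2f ^ c1 = ee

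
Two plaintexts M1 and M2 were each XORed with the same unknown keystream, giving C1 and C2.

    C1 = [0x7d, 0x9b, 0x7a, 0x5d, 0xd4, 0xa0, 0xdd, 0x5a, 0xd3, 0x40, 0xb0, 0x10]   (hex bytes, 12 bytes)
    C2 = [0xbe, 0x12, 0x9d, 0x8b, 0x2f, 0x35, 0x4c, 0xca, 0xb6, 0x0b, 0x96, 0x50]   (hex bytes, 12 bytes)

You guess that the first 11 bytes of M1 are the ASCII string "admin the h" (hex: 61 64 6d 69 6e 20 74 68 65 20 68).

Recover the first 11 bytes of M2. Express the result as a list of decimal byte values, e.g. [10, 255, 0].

First, C1 ⊕ C2 = (M1 ⊕ K) ⊕ (M2 ⊕ K) = M1 ⊕ M2, so the key drops out. Then M2 = (M1 ⊕ M2) ⊕ M1 over the first 11 bytes.
byte 0: (7d XOR be) XOR 61 = c3 XOR 61 = a2
byte 1: (9b XOR 12) XOR 64 = 89 XOR 64 = ed
byte 2: (7a XOR 9d) XOR 6d = e7 XOR 6d = 8a
byte 3: (5d XOR 8b) XOR 69 = d6 XOR 69 = bf
byte 4: (d4 XOR 2f) XOR 6e = fb XOR 6e = 95
byte 5: (a0 XOR 35) XOR 20 = 95 XOR 20 = b5
byte 6: (dd XOR 4c) XOR 74 = 91 XOR 74 = e5
byte 7: (5a XOR ca) XOR 68 = 90 XOR 68 = f8
byte 8: (d3 XOR b6) XOR 65 = 65 XOR 65 = 00
byte 9: (40 XOR 0b) XOR 20 = 4b XOR 20 = 6b
byte 10: (b0 XOR 96) XOR 68 = 26 XOR 68 = 4e

[162, 237, 138, 191, 149, 181, 229, 248, 0, 107, 78]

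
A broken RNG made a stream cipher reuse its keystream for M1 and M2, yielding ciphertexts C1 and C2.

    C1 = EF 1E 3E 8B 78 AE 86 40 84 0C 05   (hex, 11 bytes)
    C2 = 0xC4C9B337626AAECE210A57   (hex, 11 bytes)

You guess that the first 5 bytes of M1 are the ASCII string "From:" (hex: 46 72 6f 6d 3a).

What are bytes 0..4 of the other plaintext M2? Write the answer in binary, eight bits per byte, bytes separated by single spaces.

First, C1 ⊕ C2 = (M1 ⊕ K) ⊕ (M2 ⊕ K) = M1 ⊕ M2, so the key drops out. Then M2 = (M1 ⊕ M2) ⊕ M1 over the first 5 bytes.
byte 0: (ef ⊕ c4) ⊕ 46 = 2b ⊕ 46 = 6d
byte 1: (1e ⊕ c9) ⊕ 72 = d7 ⊕ 72 = a5
byte 2: (3e ⊕ b3) ⊕ 6f = 8d ⊕ 6f = e2
byte 3: (8b ⊕ 37) ⊕ 6d = bc ⊕ 6d = d1
byte 4: (78 ⊕ 62) ⊕ 3a = 1a ⊕ 3a = 20

01101101 10100101 11100010 11010001 00100000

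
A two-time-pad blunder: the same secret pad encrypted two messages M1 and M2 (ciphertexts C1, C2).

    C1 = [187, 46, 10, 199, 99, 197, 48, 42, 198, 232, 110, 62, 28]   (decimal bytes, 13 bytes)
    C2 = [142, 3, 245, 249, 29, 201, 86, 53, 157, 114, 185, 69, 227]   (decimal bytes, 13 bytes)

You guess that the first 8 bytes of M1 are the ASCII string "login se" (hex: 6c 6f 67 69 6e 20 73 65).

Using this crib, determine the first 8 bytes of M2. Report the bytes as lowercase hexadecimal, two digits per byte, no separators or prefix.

First, C1 ⊕ C2 = (M1 ⊕ K) ⊕ (M2 ⊕ K) = M1 ⊕ M2, so the key drops out. Then M2 = (M1 ⊕ M2) ⊕ M1 over the first 8 bytes.
byte 0: (bb XOR 8e) XOR 6c = 35 XOR 6c = 59
byte 1: (2e XOR 03) XOR 6f = 2d XOR 6f = 42
byte 2: (0a XOR f5) XOR 67 = ff XOR 67 = 98
byte 3: (c7 XOR f9) XOR 69 = 3e XOR 69 = 57
byte 4: (63 XOR 1d) XOR 6e = 7e XOR 6e = 10
byte 5: (c5 XOR c9) XOR 20 = 0c XOR 20 = 2c
byte 6: (30 XOR 56) XOR 73 = 66 XOR 73 = 15
byte 7: (2a XOR 35) XOR 65 = 1f XOR 65 = 7a

59429857102c157a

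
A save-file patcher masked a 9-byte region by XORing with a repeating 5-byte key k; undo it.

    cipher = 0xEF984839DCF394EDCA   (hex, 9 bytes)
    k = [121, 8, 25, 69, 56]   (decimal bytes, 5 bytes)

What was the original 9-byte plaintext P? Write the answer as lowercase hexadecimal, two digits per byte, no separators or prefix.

The 5-byte key repeats, so the effective keystream is 79 08 19 45 38 79 08 19 45.
byte 0: ef xor 79 = 96
byte 1: 98 xor 08 = 90
byte 2: 48 xor 19 = 51
byte 3: 39 xor 45 = 7c
byte 4: dc xor 38 = e4
byte 5: f3 xor 79 = 8a
byte 6: 94 xor 08 = 9c
byte 7: ed xor 19 = f4
byte 8: ca xor 45 = 8f

9690517ce48a9cf48f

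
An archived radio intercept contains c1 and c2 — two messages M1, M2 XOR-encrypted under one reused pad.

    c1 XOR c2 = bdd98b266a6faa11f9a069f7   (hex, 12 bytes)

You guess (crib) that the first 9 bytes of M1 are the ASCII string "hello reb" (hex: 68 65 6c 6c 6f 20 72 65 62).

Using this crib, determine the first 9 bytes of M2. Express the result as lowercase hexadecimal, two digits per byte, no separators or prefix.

d5bce74a054fd8749b

Since c1 ⊕ c2 = M1 ⊕ M2, XORing with the guessed M1 bytes yields the corresponding M2 bytes: M2 = (c1 ⊕ c2) ⊕ M1.
bd ^ 68 = d5
d9 ^ 65 = bc
8b ^ 6c = e7
26 ^ 6c = 4a
6a ^ 6f = 05
6f ^ 20 = 4f
aa ^ 72 = d8
11 ^ 65 = 74
f9 ^ 62 = 9b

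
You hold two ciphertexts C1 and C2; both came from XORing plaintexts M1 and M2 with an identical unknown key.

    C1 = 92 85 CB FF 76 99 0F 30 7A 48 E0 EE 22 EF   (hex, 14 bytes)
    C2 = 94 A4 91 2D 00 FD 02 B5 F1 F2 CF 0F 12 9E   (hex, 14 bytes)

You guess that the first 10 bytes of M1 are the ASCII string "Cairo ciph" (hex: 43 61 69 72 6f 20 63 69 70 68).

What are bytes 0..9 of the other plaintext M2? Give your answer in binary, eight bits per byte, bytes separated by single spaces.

01000101 01000000 00110011 10100000 00011001 01000100 01101110 11101100 11111011 11010010

First, C1 ⊕ C2 = (M1 ⊕ K) ⊕ (M2 ⊕ K) = M1 ⊕ M2, so the key drops out. Then M2 = (M1 ⊕ M2) ⊕ M1 over the first 10 bytes.
byte 0: (92 xor 94) xor 43 = 06 xor 43 = 45
byte 1: (85 xor a4) xor 61 = 21 xor 61 = 40
byte 2: (cb xor 91) xor 69 = 5a xor 69 = 33
byte 3: (ff xor 2d) xor 72 = d2 xor 72 = a0
byte 4: (76 xor 00) xor 6f = 76 xor 6f = 19
byte 5: (99 xor fd) xor 20 = 64 xor 20 = 44
byte 6: (0f xor 02) xor 63 = 0d xor 63 = 6e
byte 7: (30 xor b5) xor 69 = 85 xor 69 = ec
byte 8: (7a xor f1) xor 70 = 8b xor 70 = fb
byte 9: (48 xor f2) xor 68 = ba xor 68 = d2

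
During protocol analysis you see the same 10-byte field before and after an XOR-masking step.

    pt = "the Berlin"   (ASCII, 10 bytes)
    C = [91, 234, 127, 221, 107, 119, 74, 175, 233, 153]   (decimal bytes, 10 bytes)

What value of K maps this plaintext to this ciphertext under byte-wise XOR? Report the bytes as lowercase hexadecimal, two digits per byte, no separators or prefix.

Since C = pt ⊕ K, XORing both sides with pt gives K = pt ⊕ C.
74 XOR 5b = 2f
68 XOR ea = 82
65 XOR 7f = 1a
20 XOR dd = fd
42 XOR 6b = 29
65 XOR 77 = 12
72 XOR 4a = 38
6c XOR af = c3
69 XOR e9 = 80
6e XOR 99 = f7

2f821afd291238c380f7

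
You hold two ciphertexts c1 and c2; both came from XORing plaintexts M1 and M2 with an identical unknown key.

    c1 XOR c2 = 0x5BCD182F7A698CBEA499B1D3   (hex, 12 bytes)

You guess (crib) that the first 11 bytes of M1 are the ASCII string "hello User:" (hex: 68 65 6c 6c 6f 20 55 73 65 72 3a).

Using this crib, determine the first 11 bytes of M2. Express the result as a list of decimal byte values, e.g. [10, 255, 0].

[51, 168, 116, 67, 21, 73, 217, 205, 193, 235, 139]

Since c1 ⊕ c2 = M1 ⊕ M2, XORing with the guessed M1 bytes yields the corresponding M2 bytes: M2 = (c1 ⊕ c2) ⊕ M1.
5b xor 68 = 33
cd xor 65 = a8
18 xor 6c = 74
2f xor 6c = 43
7a xor 6f = 15
69 xor 20 = 49
8c xor 55 = d9
be xor 73 = cd
a4 xor 65 = c1
99 xor 72 = eb
b1 xor 3a = 8b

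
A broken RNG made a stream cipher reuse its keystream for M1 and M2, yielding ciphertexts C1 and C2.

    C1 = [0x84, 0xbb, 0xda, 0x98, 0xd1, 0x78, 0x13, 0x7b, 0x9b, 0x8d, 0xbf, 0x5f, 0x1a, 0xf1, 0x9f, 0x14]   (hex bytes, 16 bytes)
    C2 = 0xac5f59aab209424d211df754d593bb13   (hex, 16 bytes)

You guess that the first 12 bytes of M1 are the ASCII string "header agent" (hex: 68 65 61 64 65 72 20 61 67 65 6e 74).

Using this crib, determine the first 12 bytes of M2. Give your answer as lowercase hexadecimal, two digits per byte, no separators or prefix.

First, C1 ⊕ C2 = (M1 ⊕ K) ⊕ (M2 ⊕ K) = M1 ⊕ M2, so the key drops out. Then M2 = (M1 ⊕ M2) ⊕ M1 over the first 12 bytes.
byte 0: (84 ⊕ ac) ⊕ 68 = 28 ⊕ 68 = 40
byte 1: (bb ⊕ 5f) ⊕ 65 = e4 ⊕ 65 = 81
byte 2: (da ⊕ 59) ⊕ 61 = 83 ⊕ 61 = e2
byte 3: (98 ⊕ aa) ⊕ 64 = 32 ⊕ 64 = 56
byte 4: (d1 ⊕ b2) ⊕ 65 = 63 ⊕ 65 = 06
byte 5: (78 ⊕ 09) ⊕ 72 = 71 ⊕ 72 = 03
byte 6: (13 ⊕ 42) ⊕ 20 = 51 ⊕ 20 = 71
byte 7: (7b ⊕ 4d) ⊕ 61 = 36 ⊕ 61 = 57
byte 8: (9b ⊕ 21) ⊕ 67 = ba ⊕ 67 = dd
byte 9: (8d ⊕ 1d) ⊕ 65 = 90 ⊕ 65 = f5
byte 10: (bf ⊕ f7) ⊕ 6e = 48 ⊕ 6e = 26
byte 11: (5f ⊕ 54) ⊕ 74 = 0b ⊕ 74 = 7f

4081e25606037157ddf5267f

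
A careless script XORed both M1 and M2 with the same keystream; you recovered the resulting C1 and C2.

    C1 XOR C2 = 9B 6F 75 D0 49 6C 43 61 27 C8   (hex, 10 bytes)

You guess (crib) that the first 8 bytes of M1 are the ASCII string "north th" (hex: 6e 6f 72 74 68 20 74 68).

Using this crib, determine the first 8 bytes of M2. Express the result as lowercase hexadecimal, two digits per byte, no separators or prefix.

Since C1 ⊕ C2 = M1 ⊕ M2, XORing with the guessed M1 bytes yields the corresponding M2 bytes: M2 = (C1 ⊕ C2) ⊕ M1.
9b ⊕ 6e = f5
6f ⊕ 6f = 00
75 ⊕ 72 = 07
d0 ⊕ 74 = a4
49 ⊕ 68 = 21
6c ⊕ 20 = 4c
43 ⊕ 74 = 37
61 ⊕ 68 = 09

f50007a4214c3709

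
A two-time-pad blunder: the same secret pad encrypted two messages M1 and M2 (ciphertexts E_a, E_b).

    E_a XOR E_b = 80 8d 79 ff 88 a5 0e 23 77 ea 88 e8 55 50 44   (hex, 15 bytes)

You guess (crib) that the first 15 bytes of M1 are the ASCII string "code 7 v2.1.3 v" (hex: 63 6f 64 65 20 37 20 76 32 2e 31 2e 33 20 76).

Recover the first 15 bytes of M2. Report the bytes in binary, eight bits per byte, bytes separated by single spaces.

Since E_a ⊕ E_b = M1 ⊕ M2, XORing with the guessed M1 bytes yields the corresponding M2 bytes: M2 = (E_a ⊕ E_b) ⊕ M1.
128 ⊕  99 = 227
141 ⊕ 111 = 226
121 ⊕ 100 =  29
255 ⊕ 101 = 154
136 ⊕  32 = 168
165 ⊕  55 = 146
 14 ⊕  32 =  46
 35 ⊕ 118 =  85
119 ⊕  50 =  69
234 ⊕  46 = 196
136 ⊕  49 = 185
232 ⊕  46 = 198
 85 ⊕  51 = 102
 80 ⊕  32 = 112
 68 ⊕ 118 =  50

11100011 11100010 00011101 10011010 10101000 10010010 00101110 01010101 01000101 11000100 10111001 11000110 01100110 01110000 00110010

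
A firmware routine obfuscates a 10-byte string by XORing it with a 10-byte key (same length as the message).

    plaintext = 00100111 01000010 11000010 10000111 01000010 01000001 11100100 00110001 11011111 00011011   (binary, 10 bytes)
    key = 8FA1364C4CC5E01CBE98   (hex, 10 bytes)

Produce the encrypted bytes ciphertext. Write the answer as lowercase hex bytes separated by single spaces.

a8 e3 f4 cb 0e 84 04 2d 61 83

27 XOR 8f = a8
42 XOR a1 = e3
c2 XOR 36 = f4
87 XOR 4c = cb
42 XOR 4c = 0e
41 XOR c5 = 84
e4 XOR e0 = 04
31 XOR 1c = 2d
df XOR be = 61
1b XOR 98 = 83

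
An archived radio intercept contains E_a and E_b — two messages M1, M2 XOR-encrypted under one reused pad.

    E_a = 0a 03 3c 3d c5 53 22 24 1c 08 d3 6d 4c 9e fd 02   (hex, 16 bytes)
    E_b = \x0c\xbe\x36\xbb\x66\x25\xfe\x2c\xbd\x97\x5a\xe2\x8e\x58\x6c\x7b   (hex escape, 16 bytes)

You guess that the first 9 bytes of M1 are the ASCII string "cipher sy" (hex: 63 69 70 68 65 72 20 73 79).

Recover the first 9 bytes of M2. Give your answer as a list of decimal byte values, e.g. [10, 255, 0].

First, E_a ⊕ E_b = (M1 ⊕ K) ⊕ (M2 ⊕ K) = M1 ⊕ M2, so the key drops out. Then M2 = (M1 ⊕ M2) ⊕ M1 over the first 9 bytes.
byte 0: (0a ^ 0c) ^ 63 = 06 ^ 63 = 65
byte 1: (03 ^ be) ^ 69 = bd ^ 69 = d4
byte 2: (3c ^ 36) ^ 70 = 0a ^ 70 = 7a
byte 3: (3d ^ bb) ^ 68 = 86 ^ 68 = ee
byte 4: (c5 ^ 66) ^ 65 = a3 ^ 65 = c6
byte 5: (53 ^ 25) ^ 72 = 76 ^ 72 = 04
byte 6: (22 ^ fe) ^ 20 = dc ^ 20 = fc
byte 7: (24 ^ 2c) ^ 73 = 08 ^ 73 = 7b
byte 8: (1c ^ bd) ^ 79 = a1 ^ 79 = d8

[101, 212, 122, 238, 198, 4, 252, 123, 216]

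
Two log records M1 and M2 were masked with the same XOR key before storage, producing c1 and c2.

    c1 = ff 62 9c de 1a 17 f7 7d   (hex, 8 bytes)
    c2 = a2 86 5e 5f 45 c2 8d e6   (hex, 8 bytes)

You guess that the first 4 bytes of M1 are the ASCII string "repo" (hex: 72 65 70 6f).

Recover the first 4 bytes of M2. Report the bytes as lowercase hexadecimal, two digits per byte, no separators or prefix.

First, c1 ⊕ c2 = (M1 ⊕ K) ⊕ (M2 ⊕ K) = M1 ⊕ M2, so the key drops out. Then M2 = (M1 ⊕ M2) ⊕ M1 over the first 4 bytes.
byte 0: (ff ⊕ a2) ⊕ 72 = 5d ⊕ 72 = 2f
byte 1: (62 ⊕ 86) ⊕ 65 = e4 ⊕ 65 = 81
byte 2: (9c ⊕ 5e) ⊕ 70 = c2 ⊕ 70 = b2
byte 3: (de ⊕ 5f) ⊕ 6f = 81 ⊕ 6f = ee

2f81b2ee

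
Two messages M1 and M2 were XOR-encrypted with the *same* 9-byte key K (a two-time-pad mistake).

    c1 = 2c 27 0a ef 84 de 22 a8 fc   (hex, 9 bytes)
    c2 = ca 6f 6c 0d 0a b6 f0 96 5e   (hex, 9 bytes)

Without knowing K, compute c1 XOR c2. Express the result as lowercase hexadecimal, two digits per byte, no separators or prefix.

e64866e28e68d23ea2

c1 ⊕ c2 = (M1 ⊕ K) ⊕ (M2 ⊕ K) = M1 ⊕ M2 — the shared key cancels under XOR.
00101100 xor 11001010 = 11100110
00100111 xor 01101111 = 01001000
00001010 xor 01101100 = 01100110
11101111 xor 00001101 = 11100010
10000100 xor 00001010 = 10001110
11011110 xor 10110110 = 01101000
00100010 xor 11110000 = 11010010
10101000 xor 10010110 = 00111110
11111100 xor 01011110 = 10100010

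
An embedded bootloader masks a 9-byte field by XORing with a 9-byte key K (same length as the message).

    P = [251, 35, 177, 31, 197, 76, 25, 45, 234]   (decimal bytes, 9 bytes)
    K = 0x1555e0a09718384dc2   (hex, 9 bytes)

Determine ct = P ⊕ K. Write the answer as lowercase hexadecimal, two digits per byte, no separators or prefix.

byte 0: 251 XOR  21 = 238
byte 1:  35 XOR  85 = 118
byte 2: 177 XOR 224 =  81
byte 3:  31 XOR 160 = 191
byte 4: 197 XOR 151 =  82
byte 5:  76 XOR  24 =  84
byte 6:  25 XOR  56 =  33
byte 7:  45 XOR  77 =  96
byte 8: 234 XOR 194 =  40

ee7651bf5254216028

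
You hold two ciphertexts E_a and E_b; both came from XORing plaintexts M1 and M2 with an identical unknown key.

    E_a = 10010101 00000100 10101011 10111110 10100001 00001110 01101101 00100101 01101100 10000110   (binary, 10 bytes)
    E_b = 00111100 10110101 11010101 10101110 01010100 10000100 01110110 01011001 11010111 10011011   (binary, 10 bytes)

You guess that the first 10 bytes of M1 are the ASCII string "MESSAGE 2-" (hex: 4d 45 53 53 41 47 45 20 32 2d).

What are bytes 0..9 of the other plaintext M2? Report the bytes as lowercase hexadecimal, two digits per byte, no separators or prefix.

e4f42d43b4cd5e5c8930

First, E_a ⊕ E_b = (M1 ⊕ K) ⊕ (M2 ⊕ K) = M1 ⊕ M2, so the key drops out. Then M2 = (M1 ⊕ M2) ⊕ M1 over the first 10 bytes.
byte 0: (95 xor 3c) xor 4d = a9 xor 4d = e4
byte 1: (04 xor b5) xor 45 = b1 xor 45 = f4
byte 2: (ab xor d5) xor 53 = 7e xor 53 = 2d
byte 3: (be xor ae) xor 53 = 10 xor 53 = 43
byte 4: (a1 xor 54) xor 41 = f5 xor 41 = b4
byte 5: (0e xor 84) xor 47 = 8a xor 47 = cd
byte 6: (6d xor 76) xor 45 = 1b xor 45 = 5e
byte 7: (25 xor 59) xor 20 = 7c xor 20 = 5c
byte 8: (6c xor d7) xor 32 = bb xor 32 = 89
byte 9: (86 xor 9b) xor 2d = 1d xor 2d = 30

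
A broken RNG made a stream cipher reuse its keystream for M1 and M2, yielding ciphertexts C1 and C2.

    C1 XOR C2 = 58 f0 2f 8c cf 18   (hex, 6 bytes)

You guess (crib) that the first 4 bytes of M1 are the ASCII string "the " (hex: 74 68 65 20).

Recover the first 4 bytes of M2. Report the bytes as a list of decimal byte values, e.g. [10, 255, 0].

Since C1 ⊕ C2 = M1 ⊕ M2, XORing with the guessed M1 bytes yields the corresponding M2 bytes: M2 = (C1 ⊕ C2) ⊕ M1.
byte 0: 58 ^ 74 = 2c
byte 1: f0 ^ 68 = 98
byte 2: 2f ^ 65 = 4a
byte 3: 8c ^ 20 = ac

[44, 152, 74, 172]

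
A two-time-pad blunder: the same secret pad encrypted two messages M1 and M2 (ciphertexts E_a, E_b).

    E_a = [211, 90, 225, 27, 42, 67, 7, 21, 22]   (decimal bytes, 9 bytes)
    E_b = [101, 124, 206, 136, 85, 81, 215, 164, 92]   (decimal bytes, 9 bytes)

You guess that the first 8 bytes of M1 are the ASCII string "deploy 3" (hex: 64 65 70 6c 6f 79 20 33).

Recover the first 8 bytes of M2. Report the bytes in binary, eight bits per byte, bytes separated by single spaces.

11010010 01000011 01011111 11111111 00010000 01101011 11110000 10000010

First, E_a ⊕ E_b = (M1 ⊕ K) ⊕ (M2 ⊕ K) = M1 ⊕ M2, so the key drops out. Then M2 = (M1 ⊕ M2) ⊕ M1 over the first 8 bytes.
byte 0: (d3 ⊕ 65) ⊕ 64 = b6 ⊕ 64 = d2
byte 1: (5a ⊕ 7c) ⊕ 65 = 26 ⊕ 65 = 43
byte 2: (e1 ⊕ ce) ⊕ 70 = 2f ⊕ 70 = 5f
byte 3: (1b ⊕ 88) ⊕ 6c = 93 ⊕ 6c = ff
byte 4: (2a ⊕ 55) ⊕ 6f = 7f ⊕ 6f = 10
byte 5: (43 ⊕ 51) ⊕ 79 = 12 ⊕ 79 = 6b
byte 6: (07 ⊕ d7) ⊕ 20 = d0 ⊕ 20 = f0
byte 7: (15 ⊕ a4) ⊕ 33 = b1 ⊕ 33 = 82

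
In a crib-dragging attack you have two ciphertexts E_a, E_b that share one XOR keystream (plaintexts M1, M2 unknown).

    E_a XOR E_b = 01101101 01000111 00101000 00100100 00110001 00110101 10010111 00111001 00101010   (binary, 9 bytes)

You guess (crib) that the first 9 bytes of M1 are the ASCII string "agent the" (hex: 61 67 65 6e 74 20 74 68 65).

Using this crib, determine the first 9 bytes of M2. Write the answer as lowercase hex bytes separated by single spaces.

0c 20 4d 4a 45 15 e3 51 4f

Since E_a ⊕ E_b = M1 ⊕ M2, XORing with the guessed M1 bytes yields the corresponding M2 bytes: M2 = (E_a ⊕ E_b) ⊕ M1.
byte 0: 6d xor 61 = 0c
byte 1: 47 xor 67 = 20
byte 2: 28 xor 65 = 4d
byte 3: 24 xor 6e = 4a
byte 4: 31 xor 74 = 45
byte 5: 35 xor 20 = 15
byte 6: 97 xor 74 = e3
byte 7: 39 xor 68 = 51
byte 8: 2a xor 65 = 4f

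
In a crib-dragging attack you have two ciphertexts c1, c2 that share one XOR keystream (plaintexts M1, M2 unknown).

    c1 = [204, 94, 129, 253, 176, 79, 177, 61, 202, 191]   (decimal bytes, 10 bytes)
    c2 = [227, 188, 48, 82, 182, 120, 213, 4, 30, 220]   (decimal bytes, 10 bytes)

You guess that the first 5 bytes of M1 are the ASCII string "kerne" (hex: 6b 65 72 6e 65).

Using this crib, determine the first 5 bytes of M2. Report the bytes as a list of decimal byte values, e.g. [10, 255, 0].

First, c1 ⊕ c2 = (M1 ⊕ K) ⊕ (M2 ⊕ K) = M1 ⊕ M2, so the key drops out. Then M2 = (M1 ⊕ M2) ⊕ M1 over the first 5 bytes.
byte 0: (cc ⊕ e3) ⊕ 6b = 2f ⊕ 6b = 44
byte 1: (5e ⊕ bc) ⊕ 65 = e2 ⊕ 65 = 87
byte 2: (81 ⊕ 30) ⊕ 72 = b1 ⊕ 72 = c3
byte 3: (fd ⊕ 52) ⊕ 6e = af ⊕ 6e = c1
byte 4: (b0 ⊕ b6) ⊕ 65 = 06 ⊕ 65 = 63

[68, 135, 195, 193, 99]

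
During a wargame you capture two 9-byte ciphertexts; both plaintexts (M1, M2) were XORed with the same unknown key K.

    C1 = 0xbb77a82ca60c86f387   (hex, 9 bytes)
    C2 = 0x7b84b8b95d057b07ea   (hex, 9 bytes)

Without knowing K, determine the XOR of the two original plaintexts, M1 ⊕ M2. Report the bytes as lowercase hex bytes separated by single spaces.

c0 f3 10 95 fb 09 fd f4 6d

C1 ⊕ C2 = (M1 ⊕ K) ⊕ (M2 ⊕ K) = M1 ⊕ M2 — the shared key cancels under XOR.
byte 0: 187 ^ 123 = 192
byte 1: 119 ^ 132 = 243
byte 2: 168 ^ 184 =  16
byte 3:  44 ^ 185 = 149
byte 4: 166 ^  93 = 251
byte 5:  12 ^   5 =   9
byte 6: 134 ^ 123 = 253
byte 7: 243 ^   7 = 244
byte 8: 135 ^ 234 = 109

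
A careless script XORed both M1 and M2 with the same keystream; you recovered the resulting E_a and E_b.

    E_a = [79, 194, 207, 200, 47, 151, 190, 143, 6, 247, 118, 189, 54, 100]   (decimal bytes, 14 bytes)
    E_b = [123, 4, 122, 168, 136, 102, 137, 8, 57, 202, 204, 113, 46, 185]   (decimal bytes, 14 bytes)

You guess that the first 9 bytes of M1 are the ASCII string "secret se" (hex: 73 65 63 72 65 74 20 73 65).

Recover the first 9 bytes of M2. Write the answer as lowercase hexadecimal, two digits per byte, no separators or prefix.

First, E_a ⊕ E_b = (M1 ⊕ K) ⊕ (M2 ⊕ K) = M1 ⊕ M2, so the key drops out. Then M2 = (M1 ⊕ M2) ⊕ M1 over the first 9 bytes.
byte 0: (4f ^ 7b) ^ 73 = 34 ^ 73 = 47
byte 1: (c2 ^ 04) ^ 65 = c6 ^ 65 = a3
byte 2: (cf ^ 7a) ^ 63 = b5 ^ 63 = d6
byte 3: (c8 ^ a8) ^ 72 = 60 ^ 72 = 12
byte 4: (2f ^ 88) ^ 65 = a7 ^ 65 = c2
byte 5: (97 ^ 66) ^ 74 = f1 ^ 74 = 85
byte 6: (be ^ 89) ^ 20 = 37 ^ 20 = 17
byte 7: (8f ^ 08) ^ 73 = 87 ^ 73 = f4
byte 8: (06 ^ 39) ^ 65 = 3f ^ 65 = 5a

47a3d612c28517f45a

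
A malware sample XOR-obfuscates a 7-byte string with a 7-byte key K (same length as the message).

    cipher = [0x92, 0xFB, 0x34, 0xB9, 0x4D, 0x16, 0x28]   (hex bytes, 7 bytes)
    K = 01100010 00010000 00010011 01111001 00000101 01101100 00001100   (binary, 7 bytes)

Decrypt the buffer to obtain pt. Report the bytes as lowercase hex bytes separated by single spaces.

f0 eb 27 c0 48 7a 24

XOR is its own inverse, so applying the key byte-wise gives the result directly.
92 XOR 62 = f0
fb XOR 10 = eb
34 XOR 13 = 27
b9 XOR 79 = c0
4d XOR 05 = 48
16 XOR 6c = 7a
28 XOR 0c = 24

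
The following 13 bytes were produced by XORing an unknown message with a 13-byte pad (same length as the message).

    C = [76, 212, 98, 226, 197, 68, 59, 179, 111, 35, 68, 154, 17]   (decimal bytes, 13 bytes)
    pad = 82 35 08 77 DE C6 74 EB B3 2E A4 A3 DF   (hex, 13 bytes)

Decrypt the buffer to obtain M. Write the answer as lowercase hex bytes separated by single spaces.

ce e1 6a 95 1b 82 4f 58 dc 0d e0 39 ce

XOR is its own inverse, so applying the key byte-wise gives the result directly.
byte 0: 01001100 xor 10000010 = 11001110
byte 1: 11010100 xor 00110101 = 11100001
byte 2: 01100010 xor 00001000 = 01101010
byte 3: 11100010 xor 01110111 = 10010101
byte 4: 11000101 xor 11011110 = 00011011
byte 5: 01000100 xor 11000110 = 10000010
byte 6: 00111011 xor 01110100 = 01001111
byte 7: 10110011 xor 11101011 = 01011000
byte 8: 01101111 xor 10110011 = 11011100
byte 9: 00100011 xor 00101110 = 00001101
byte 10: 01000100 xor 10100100 = 11100000
byte 11: 10011010 xor 10100011 = 00111001
byte 12: 00010001 xor 11011111 = 11001110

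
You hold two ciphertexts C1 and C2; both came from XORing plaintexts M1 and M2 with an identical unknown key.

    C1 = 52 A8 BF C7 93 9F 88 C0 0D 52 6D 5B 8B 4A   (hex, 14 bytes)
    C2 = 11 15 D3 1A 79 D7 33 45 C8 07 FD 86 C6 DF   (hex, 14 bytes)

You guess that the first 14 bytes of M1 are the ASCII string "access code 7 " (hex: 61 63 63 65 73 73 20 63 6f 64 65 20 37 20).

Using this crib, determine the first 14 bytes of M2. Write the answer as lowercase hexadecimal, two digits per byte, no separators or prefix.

First, C1 ⊕ C2 = (M1 ⊕ K) ⊕ (M2 ⊕ K) = M1 ⊕ M2, so the key drops out. Then M2 = (M1 ⊕ M2) ⊕ M1 over the first 14 bytes.
byte 0: (52 XOR 11) XOR 61 = 43 XOR 61 = 22
byte 1: (a8 XOR 15) XOR 63 = bd XOR 63 = de
byte 2: (bf XOR d3) XOR 63 = 6c XOR 63 = 0f
byte 3: (c7 XOR 1a) XOR 65 = dd XOR 65 = b8
byte 4: (93 XOR 79) XOR 73 = ea XOR 73 = 99
byte 5: (9f XOR d7) XOR 73 = 48 XOR 73 = 3b
byte 6: (88 XOR 33) XOR 20 = bb XOR 20 = 9b
byte 7: (c0 XOR 45) XOR 63 = 85 XOR 63 = e6
byte 8: (0d XOR c8) XOR 6f = c5 XOR 6f = aa
byte 9: (52 XOR 07) XOR 64 = 55 XOR 64 = 31
byte 10: (6d XOR fd) XOR 65 = 90 XOR 65 = f5
byte 11: (5b XOR 86) XOR 20 = dd XOR 20 = fd
byte 12: (8b XOR c6) XOR 37 = 4d XOR 37 = 7a
byte 13: (4a XOR df) XOR 20 = 95 XOR 20 = b5

22de0fb8993b9be6aa31f5fd7ab5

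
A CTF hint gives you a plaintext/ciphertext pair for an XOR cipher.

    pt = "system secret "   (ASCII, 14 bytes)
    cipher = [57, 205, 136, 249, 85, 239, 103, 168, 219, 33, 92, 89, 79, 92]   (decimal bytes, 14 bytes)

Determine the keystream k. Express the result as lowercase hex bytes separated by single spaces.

4a b4 fb 8d 30 82 47 db be 42 2e 3c 3b 7c

Since cipher = pt ⊕ k, XORing both sides with pt gives k = pt ⊕ cipher.
73 ^ 39 = 4a
79 ^ cd = b4
73 ^ 88 = fb
74 ^ f9 = 8d
65 ^ 55 = 30
6d ^ ef = 82
20 ^ 67 = 47
73 ^ a8 = db
65 ^ db = be
63 ^ 21 = 42
72 ^ 5c = 2e
65 ^ 59 = 3c
74 ^ 4f = 3b
20 ^ 5c = 7c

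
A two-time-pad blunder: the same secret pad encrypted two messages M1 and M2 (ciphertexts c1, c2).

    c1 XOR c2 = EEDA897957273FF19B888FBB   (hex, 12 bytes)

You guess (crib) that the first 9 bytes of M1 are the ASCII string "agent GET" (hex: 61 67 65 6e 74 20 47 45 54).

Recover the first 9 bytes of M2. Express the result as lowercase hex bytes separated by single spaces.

8f bd ec 17 23 07 78 b4 cf

Since c1 ⊕ c2 = M1 ⊕ M2, XORing with the guessed M1 bytes yields the corresponding M2 bytes: M2 = (c1 ⊕ c2) ⊕ M1.
ee ^ 61 = 8f
da ^ 67 = bd
89 ^ 65 = ec
79 ^ 6e = 17
57 ^ 74 = 23
27 ^ 20 = 07
3f ^ 47 = 78
f1 ^ 45 = b4
9b ^ 54 = cf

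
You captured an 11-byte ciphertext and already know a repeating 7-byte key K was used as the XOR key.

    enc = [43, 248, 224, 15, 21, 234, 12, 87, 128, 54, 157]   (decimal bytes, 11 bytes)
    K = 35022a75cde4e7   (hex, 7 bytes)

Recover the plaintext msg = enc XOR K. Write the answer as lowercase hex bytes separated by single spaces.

The 7-byte key repeats, so the effective keystream is 35 02 2a 75 cd e4 e7 35 02 2a 75.
byte 0: 2b ^ 35 = 1e
byte 1: f8 ^ 02 = fa
byte 2: e0 ^ 2a = ca
byte 3: 0f ^ 75 = 7a
byte 4: 15 ^ cd = d8
byte 5: ea ^ e4 = 0e
byte 6: 0c ^ e7 = eb
byte 7: 57 ^ 35 = 62
byte 8: 80 ^ 02 = 82
byte 9: 36 ^ 2a = 1c
byte 10: 9d ^ 75 = e8

1e fa ca 7a d8 0e eb 62 82 1c e8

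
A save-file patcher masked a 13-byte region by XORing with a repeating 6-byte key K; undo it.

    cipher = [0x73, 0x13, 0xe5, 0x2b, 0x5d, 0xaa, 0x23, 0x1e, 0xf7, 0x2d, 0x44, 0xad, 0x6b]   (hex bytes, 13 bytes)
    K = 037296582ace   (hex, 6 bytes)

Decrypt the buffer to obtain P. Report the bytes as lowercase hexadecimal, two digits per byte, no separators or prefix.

706173737764206c61756e6368

The 6-byte key repeats, so the effective keystream is 03 72 96 58 2a ce 03 72 96 58 2a ce 03.
byte 0: 73 ^ 03 = 70
byte 1: 13 ^ 72 = 61
byte 2: e5 ^ 96 = 73
byte 3: 2b ^ 58 = 73
byte 4: 5d ^ 2a = 77
byte 5: aa ^ ce = 64
byte 6: 23 ^ 03 = 20
byte 7: 1e ^ 72 = 6c
byte 8: f7 ^ 96 = 61
byte 9: 2d ^ 58 = 75
byte 10: 44 ^ 2a = 6e
byte 11: ad ^ ce = 63
byte 12: 6b ^ 03 = 68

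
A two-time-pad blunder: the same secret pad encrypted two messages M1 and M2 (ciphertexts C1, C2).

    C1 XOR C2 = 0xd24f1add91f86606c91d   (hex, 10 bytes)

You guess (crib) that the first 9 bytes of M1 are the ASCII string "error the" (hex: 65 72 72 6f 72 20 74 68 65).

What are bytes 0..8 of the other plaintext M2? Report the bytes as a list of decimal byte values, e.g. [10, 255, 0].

Since C1 ⊕ C2 = M1 ⊕ M2, XORing with the guessed M1 bytes yields the corresponding M2 bytes: M2 = (C1 ⊕ C2) ⊕ M1.
d2 xor 65 = b7
4f xor 72 = 3d
1a xor 72 = 68
dd xor 6f = b2
91 xor 72 = e3
f8 xor 20 = d8
66 xor 74 = 12
06 xor 68 = 6e
c9 xor 65 = ac

[183, 61, 104, 178, 227, 216, 18, 110, 172]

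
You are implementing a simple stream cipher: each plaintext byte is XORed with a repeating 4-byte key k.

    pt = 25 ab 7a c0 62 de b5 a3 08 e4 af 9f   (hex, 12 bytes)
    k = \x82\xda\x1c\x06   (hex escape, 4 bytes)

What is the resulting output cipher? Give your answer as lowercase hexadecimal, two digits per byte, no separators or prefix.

The 4-byte key repeats, so the effective keystream is 82 da 1c 06 82 da 1c 06 82 da 1c 06.
byte 0: 25 xor 82 = a7
byte 1: ab xor da = 71
byte 2: 7a xor 1c = 66
byte 3: c0 xor 06 = c6
byte 4: 62 xor 82 = e0
byte 5: de xor da = 04
byte 6: b5 xor 1c = a9
byte 7: a3 xor 06 = a5
byte 8: 08 xor 82 = 8a
byte 9: e4 xor da = 3e
byte 10: af xor 1c = b3
byte 11: 9f xor 06 = 99

a77166c6e004a9a58a3eb399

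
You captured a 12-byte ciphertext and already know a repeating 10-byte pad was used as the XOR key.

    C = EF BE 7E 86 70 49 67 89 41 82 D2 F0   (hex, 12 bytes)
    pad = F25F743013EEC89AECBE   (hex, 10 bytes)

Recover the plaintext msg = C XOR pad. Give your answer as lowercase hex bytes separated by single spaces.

1d e1 0a b6 63 a7 af 13 ad 3c 20 af

The 10-byte key repeats, so the effective keystream is f2 5f 74 30 13 ee c8 9a ec be f2 5f.
byte 0: ef xor f2 = 1d
byte 1: be xor 5f = e1
byte 2: 7e xor 74 = 0a
byte 3: 86 xor 30 = b6
byte 4: 70 xor 13 = 63
byte 5: 49 xor ee = a7
byte 6: 67 xor c8 = af
byte 7: 89 xor 9a = 13
byte 8: 41 xor ec = ad
byte 9: 82 xor be = 3c
byte 10: d2 xor f2 = 20
byte 11: f0 xor 5f = af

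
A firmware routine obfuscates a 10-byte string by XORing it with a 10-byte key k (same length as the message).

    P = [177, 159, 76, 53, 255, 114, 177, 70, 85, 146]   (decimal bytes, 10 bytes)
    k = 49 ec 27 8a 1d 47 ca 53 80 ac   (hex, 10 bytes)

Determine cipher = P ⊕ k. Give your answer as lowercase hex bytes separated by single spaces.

f8 73 6b bf e2 35 7b 15 d5 3e

XOR is its own inverse, so applying the key byte-wise gives the result directly.
byte 0: b1 ^ 49 = f8
byte 1: 9f ^ ec = 73
byte 2: 4c ^ 27 = 6b
byte 3: 35 ^ 8a = bf
byte 4: ff ^ 1d = e2
byte 5: 72 ^ 47 = 35
byte 6: b1 ^ ca = 7b
byte 7: 46 ^ 53 = 15
byte 8: 55 ^ 80 = d5
byte 9: 92 ^ ac = 3e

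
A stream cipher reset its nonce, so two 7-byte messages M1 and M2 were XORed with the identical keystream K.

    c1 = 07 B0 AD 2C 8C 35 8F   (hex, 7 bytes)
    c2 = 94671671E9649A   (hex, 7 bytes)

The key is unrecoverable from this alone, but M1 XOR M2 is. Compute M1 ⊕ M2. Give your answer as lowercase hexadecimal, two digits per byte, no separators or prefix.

93d7bb5d655115

c1 ⊕ c2 = (M1 ⊕ K) ⊕ (M2 ⊕ K) = M1 ⊕ M2 — the shared key cancels under XOR.
00000111 XOR 10010100 = 10010011
10110000 XOR 01100111 = 11010111
10101101 XOR 00010110 = 10111011
00101100 XOR 01110001 = 01011101
10001100 XOR 11101001 = 01100101
00110101 XOR 01100100 = 01010001
10001111 XOR 10011010 = 00010101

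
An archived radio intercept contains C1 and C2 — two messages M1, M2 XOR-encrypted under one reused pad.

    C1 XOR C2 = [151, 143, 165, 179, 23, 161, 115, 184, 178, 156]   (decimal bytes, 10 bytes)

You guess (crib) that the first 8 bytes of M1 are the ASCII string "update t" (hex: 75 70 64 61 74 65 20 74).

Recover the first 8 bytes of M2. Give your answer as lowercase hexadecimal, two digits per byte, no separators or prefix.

Since C1 ⊕ C2 = M1 ⊕ M2, XORing with the guessed M1 bytes yields the corresponding M2 bytes: M2 = (C1 ⊕ C2) ⊕ M1.
151 ⊕ 117 = 226
143 ⊕ 112 = 255
165 ⊕ 100 = 193
179 ⊕  97 = 210
 23 ⊕ 116 =  99
161 ⊕ 101 = 196
115 ⊕  32 =  83
184 ⊕ 116 = 204

e2ffc1d263c453cc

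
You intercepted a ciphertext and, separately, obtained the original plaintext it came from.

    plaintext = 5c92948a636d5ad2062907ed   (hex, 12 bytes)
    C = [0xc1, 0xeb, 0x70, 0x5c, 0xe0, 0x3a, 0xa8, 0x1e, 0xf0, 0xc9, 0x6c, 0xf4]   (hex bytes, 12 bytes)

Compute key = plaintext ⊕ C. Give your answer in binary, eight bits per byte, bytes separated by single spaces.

10011101 01111001 11100100 11010110 10000011 01010111 11110010 11001100 11110110 11100000 01101011 00011001

Since C = plaintext ⊕ key, XORing both sides with plaintext gives key = plaintext ⊕ C.
01011100 xor 11000001 = 10011101
10010010 xor 11101011 = 01111001
10010100 xor 01110000 = 11100100
10001010 xor 01011100 = 11010110
01100011 xor 11100000 = 10000011
01101101 xor 00111010 = 01010111
01011010 xor 10101000 = 11110010
11010010 xor 00011110 = 11001100
00000110 xor 11110000 = 11110110
00101001 xor 11001001 = 11100000
00000111 xor 01101100 = 01101011
11101101 xor 11110100 = 00011001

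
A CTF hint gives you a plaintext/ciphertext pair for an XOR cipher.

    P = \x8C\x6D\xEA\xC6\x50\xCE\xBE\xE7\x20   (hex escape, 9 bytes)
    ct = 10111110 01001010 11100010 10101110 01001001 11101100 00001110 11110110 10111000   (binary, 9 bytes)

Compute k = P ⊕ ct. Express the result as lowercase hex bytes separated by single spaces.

Since ct = P ⊕ k, XORing both sides with P gives k = P ⊕ ct.
8c xor be = 32
6d xor 4a = 27
ea xor e2 = 08
c6 xor ae = 68
50 xor 49 = 19
ce xor ec = 22
be xor 0e = b0
e7 xor f6 = 11
20 xor b8 = 98

32 27 08 68 19 22 b0 11 98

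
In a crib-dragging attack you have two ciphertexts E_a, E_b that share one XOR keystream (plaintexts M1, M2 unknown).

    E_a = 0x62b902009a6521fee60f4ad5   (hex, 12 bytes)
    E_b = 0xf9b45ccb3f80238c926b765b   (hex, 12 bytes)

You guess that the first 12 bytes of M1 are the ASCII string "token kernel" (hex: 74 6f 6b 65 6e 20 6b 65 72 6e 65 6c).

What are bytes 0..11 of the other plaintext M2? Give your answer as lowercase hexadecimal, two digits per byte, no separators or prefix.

ef6235aecbc56917060a59e2

First, E_a ⊕ E_b = (M1 ⊕ K) ⊕ (M2 ⊕ K) = M1 ⊕ M2, so the key drops out. Then M2 = (M1 ⊕ M2) ⊕ M1 over the first 12 bytes.
byte 0: (62 XOR f9) XOR 74 = 9b XOR 74 = ef
byte 1: (b9 XOR b4) XOR 6f = 0d XOR 6f = 62
byte 2: (02 XOR 5c) XOR 6b = 5e XOR 6b = 35
byte 3: (00 XOR cb) XOR 65 = cb XOR 65 = ae
byte 4: (9a XOR 3f) XOR 6e = a5 XOR 6e = cb
byte 5: (65 XOR 80) XOR 20 = e5 XOR 20 = c5
byte 6: (21 XOR 23) XOR 6b = 02 XOR 6b = 69
byte 7: (fe XOR 8c) XOR 65 = 72 XOR 65 = 17
byte 8: (e6 XOR 92) XOR 72 = 74 XOR 72 = 06
byte 9: (0f XOR 6b) XOR 6e = 64 XOR 6e = 0a
byte 10: (4a XOR 76) XOR 65 = 3c XOR 65 = 59
byte 11: (d5 XOR 5b) XOR 6c = 8e XOR 6c = e2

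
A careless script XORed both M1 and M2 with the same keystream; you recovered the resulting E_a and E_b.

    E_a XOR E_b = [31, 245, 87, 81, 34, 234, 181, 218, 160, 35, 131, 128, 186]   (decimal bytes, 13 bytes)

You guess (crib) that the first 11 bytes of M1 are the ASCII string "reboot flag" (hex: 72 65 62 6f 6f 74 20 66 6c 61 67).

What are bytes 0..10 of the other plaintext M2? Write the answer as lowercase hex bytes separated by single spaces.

6d 90 35 3e 4d 9e 95 bc cc 42 e4

Since E_a ⊕ E_b = M1 ⊕ M2, XORing with the guessed M1 bytes yields the corresponding M2 bytes: M2 = (E_a ⊕ E_b) ⊕ M1.
byte 0: 1f xor 72 = 6d
byte 1: f5 xor 65 = 90
byte 2: 57 xor 62 = 35
byte 3: 51 xor 6f = 3e
byte 4: 22 xor 6f = 4d
byte 5: ea xor 74 = 9e
byte 6: b5 xor 20 = 95
byte 7: da xor 66 = bc
byte 8: a0 xor 6c = cc
byte 9: 23 xor 61 = 42
byte 10: 83 xor 67 = e4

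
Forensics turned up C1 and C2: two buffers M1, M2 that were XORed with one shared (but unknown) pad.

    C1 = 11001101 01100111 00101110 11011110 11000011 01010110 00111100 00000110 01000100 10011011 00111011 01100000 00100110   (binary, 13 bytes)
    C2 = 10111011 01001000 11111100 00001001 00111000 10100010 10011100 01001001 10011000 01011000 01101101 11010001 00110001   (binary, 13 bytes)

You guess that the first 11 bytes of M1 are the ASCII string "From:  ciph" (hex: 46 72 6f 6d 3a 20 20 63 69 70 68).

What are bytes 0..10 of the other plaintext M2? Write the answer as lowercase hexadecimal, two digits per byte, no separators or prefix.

First, C1 ⊕ C2 = (M1 ⊕ K) ⊕ (M2 ⊕ K) = M1 ⊕ M2, so the key drops out. Then M2 = (M1 ⊕ M2) ⊕ M1 over the first 11 bytes.
byte 0: (cd ⊕ bb) ⊕ 46 = 76 ⊕ 46 = 30
byte 1: (67 ⊕ 48) ⊕ 72 = 2f ⊕ 72 = 5d
byte 2: (2e ⊕ fc) ⊕ 6f = d2 ⊕ 6f = bd
byte 3: (de ⊕ 09) ⊕ 6d = d7 ⊕ 6d = ba
byte 4: (c3 ⊕ 38) ⊕ 3a = fb ⊕ 3a = c1
byte 5: (56 ⊕ a2) ⊕ 20 = f4 ⊕ 20 = d4
byte 6: (3c ⊕ 9c) ⊕ 20 = a0 ⊕ 20 = 80
byte 7: (06 ⊕ 49) ⊕ 63 = 4f ⊕ 63 = 2c
byte 8: (44 ⊕ 98) ⊕ 69 = dc ⊕ 69 = b5
byte 9: (9b ⊕ 58) ⊕ 70 = c3 ⊕ 70 = b3
byte 10: (3b ⊕ 6d) ⊕ 68 = 56 ⊕ 68 = 3e

305dbdbac1d4802cb5b33e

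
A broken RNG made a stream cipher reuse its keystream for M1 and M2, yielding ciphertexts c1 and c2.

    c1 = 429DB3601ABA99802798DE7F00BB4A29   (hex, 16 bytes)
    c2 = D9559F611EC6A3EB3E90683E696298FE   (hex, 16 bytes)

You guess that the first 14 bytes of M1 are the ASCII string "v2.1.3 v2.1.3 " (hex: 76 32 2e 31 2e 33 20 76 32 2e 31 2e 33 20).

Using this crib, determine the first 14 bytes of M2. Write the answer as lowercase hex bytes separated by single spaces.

First, c1 ⊕ c2 = (M1 ⊕ K) ⊕ (M2 ⊕ K) = M1 ⊕ M2, so the key drops out. Then M2 = (M1 ⊕ M2) ⊕ M1 over the first 14 bytes.
byte 0: (42 ^ d9) ^ 76 = 9b ^ 76 = ed
byte 1: (9d ^ 55) ^ 32 = c8 ^ 32 = fa
byte 2: (b3 ^ 9f) ^ 2e = 2c ^ 2e = 02
byte 3: (60 ^ 61) ^ 31 = 01 ^ 31 = 30
byte 4: (1a ^ 1e) ^ 2e = 04 ^ 2e = 2a
byte 5: (ba ^ c6) ^ 33 = 7c ^ 33 = 4f
byte 6: (99 ^ a3) ^ 20 = 3a ^ 20 = 1a
byte 7: (80 ^ eb) ^ 76 = 6b ^ 76 = 1d
byte 8: (27 ^ 3e) ^ 32 = 19 ^ 32 = 2b
byte 9: (98 ^ 90) ^ 2e = 08 ^ 2e = 26
byte 10: (de ^ 68) ^ 31 = b6 ^ 31 = 87
byte 11: (7f ^ 3e) ^ 2e = 41 ^ 2e = 6f
byte 12: (00 ^ 69) ^ 33 = 69 ^ 33 = 5a
byte 13: (bb ^ 62) ^ 20 = d9 ^ 20 = f9

ed fa 02 30 2a 4f 1a 1d 2b 26 87 6f 5a f9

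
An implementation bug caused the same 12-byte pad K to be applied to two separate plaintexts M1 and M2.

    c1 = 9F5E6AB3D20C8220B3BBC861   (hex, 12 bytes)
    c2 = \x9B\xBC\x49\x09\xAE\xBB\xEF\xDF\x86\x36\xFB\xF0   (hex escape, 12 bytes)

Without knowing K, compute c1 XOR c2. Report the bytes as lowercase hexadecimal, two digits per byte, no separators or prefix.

04e223ba7cb76dff358d3391

c1 ⊕ c2 = (M1 ⊕ K) ⊕ (M2 ⊕ K) = M1 ⊕ M2 — the shared key cancels under XOR.
9f ⊕ 9b = 04
5e ⊕ bc = e2
6a ⊕ 49 = 23
b3 ⊕ 09 = ba
d2 ⊕ ae = 7c
0c ⊕ bb = b7
82 ⊕ ef = 6d
20 ⊕ df = ff
b3 ⊕ 86 = 35
bb ⊕ 36 = 8d
c8 ⊕ fb = 33
61 ⊕ f0 = 91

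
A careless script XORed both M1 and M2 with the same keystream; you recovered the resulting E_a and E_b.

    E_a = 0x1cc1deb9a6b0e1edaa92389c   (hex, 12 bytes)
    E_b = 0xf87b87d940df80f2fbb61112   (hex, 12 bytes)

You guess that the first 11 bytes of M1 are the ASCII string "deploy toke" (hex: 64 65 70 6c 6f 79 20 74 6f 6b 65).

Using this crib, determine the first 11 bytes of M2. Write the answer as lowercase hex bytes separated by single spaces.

First, E_a ⊕ E_b = (M1 ⊕ K) ⊕ (M2 ⊕ K) = M1 ⊕ M2, so the key drops out. Then M2 = (M1 ⊕ M2) ⊕ M1 over the first 11 bytes.
byte 0: (1c ^ f8) ^ 64 = e4 ^ 64 = 80
byte 1: (c1 ^ 7b) ^ 65 = ba ^ 65 = df
byte 2: (de ^ 87) ^ 70 = 59 ^ 70 = 29
byte 3: (b9 ^ d9) ^ 6c = 60 ^ 6c = 0c
byte 4: (a6 ^ 40) ^ 6f = e6 ^ 6f = 89
byte 5: (b0 ^ df) ^ 79 = 6f ^ 79 = 16
byte 6: (e1 ^ 80) ^ 20 = 61 ^ 20 = 41
byte 7: (ed ^ f2) ^ 74 = 1f ^ 74 = 6b
byte 8: (aa ^ fb) ^ 6f = 51 ^ 6f = 3e
byte 9: (92 ^ b6) ^ 6b = 24 ^ 6b = 4f
byte 10: (38 ^ 11) ^ 65 = 29 ^ 65 = 4c

80 df 29 0c 89 16 41 6b 3e 4f 4c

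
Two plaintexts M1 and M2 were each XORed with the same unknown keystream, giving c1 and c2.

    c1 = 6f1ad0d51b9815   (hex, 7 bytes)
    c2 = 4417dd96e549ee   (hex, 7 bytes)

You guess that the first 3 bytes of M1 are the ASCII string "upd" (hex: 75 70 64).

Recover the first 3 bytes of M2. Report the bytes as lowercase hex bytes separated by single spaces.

5e 7d 69

First, c1 ⊕ c2 = (M1 ⊕ K) ⊕ (M2 ⊕ K) = M1 ⊕ M2, so the key drops out. Then M2 = (M1 ⊕ M2) ⊕ M1 over the first 3 bytes.
byte 0: (6f XOR 44) XOR 75 = 2b XOR 75 = 5e
byte 1: (1a XOR 17) XOR 70 = 0d XOR 70 = 7d
byte 2: (d0 XOR dd) XOR 64 = 0d XOR 64 = 69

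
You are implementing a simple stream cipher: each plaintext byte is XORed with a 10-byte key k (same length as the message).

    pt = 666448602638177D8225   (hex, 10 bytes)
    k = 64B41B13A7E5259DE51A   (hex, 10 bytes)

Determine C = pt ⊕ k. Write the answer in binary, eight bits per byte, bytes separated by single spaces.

00000010 11010000 01010011 01110011 10000001 11011101 00110010 11100000 01100111 00111111

66 ^ 64 = 02
64 ^ b4 = d0
48 ^ 1b = 53
60 ^ 13 = 73
26 ^ a7 = 81
38 ^ e5 = dd
17 ^ 25 = 32
7d ^ 9d = e0
82 ^ e5 = 67
25 ^ 1a = 3f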